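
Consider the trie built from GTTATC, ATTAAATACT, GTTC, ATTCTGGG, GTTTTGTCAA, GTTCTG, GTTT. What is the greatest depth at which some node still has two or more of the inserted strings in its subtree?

4

Equivalently: take the maximum, over all pairs, of their longest common prefix length.
"GTTC" and "GTTCTG" agree on "GTTC" (4 characters) before diverging; nothing deeper is shared.
Longest shared-prefix length: 4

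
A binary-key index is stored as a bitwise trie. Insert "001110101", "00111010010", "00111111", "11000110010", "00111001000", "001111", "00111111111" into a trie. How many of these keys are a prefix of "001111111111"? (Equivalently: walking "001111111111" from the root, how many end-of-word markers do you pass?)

3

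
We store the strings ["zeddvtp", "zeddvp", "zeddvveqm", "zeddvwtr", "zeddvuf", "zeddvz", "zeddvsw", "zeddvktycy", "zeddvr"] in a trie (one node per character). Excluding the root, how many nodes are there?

26

Trie structure (* marks end of a word):
(root)
└─ z
   └─ e
      └─ d
         └─ d
            └─ v
               ├─ k
               │  └─ t
               │     └─ y
               │        └─ c
               │           └─ y *
               ├─ p *
               ├─ r *
               ├─ s
               │  └─ w *
               ├─ t
               │  └─ p *
               ├─ u
               │  └─ f *
               ├─ v
               │  └─ e
               │     └─ q
               │        └─ m *
               ├─ w
               │  └─ t
               │     └─ r *
               └─ z *
Counting every labelled node above: 26.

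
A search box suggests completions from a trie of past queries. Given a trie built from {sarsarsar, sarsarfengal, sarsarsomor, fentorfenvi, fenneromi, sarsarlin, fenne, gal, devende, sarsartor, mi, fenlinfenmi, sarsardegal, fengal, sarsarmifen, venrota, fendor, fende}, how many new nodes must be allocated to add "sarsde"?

Walking "sarsde" from the root, the first 4 characters ("sars") follow existing edges; "d" is the first miss.
So 6 − 4 = 2 new nodes.

2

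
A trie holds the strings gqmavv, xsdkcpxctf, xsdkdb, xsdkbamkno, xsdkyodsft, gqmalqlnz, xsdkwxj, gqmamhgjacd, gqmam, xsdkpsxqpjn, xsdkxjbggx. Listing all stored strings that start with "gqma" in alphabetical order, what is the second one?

gqmam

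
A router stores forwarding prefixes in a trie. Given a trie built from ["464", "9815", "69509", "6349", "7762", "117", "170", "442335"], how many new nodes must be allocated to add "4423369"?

2

The longest prefix of "4423369" already in the trie is "44233" (length 5).
New nodes needed: |"4423369"| − 5 = 7 − 5 = 2.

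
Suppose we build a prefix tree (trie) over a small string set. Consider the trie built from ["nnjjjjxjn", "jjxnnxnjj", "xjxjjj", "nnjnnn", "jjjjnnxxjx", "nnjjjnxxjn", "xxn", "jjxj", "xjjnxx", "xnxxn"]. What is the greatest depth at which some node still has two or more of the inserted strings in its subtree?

Look for the deepest trie node that still has at least two words in its subtree.
e.g. "nnjjjjxjn" and "nnjjjnxxjn" share the prefix "nnjjj" of length 5; no pair shares a longer one.
Longest shared-prefix length: 5

5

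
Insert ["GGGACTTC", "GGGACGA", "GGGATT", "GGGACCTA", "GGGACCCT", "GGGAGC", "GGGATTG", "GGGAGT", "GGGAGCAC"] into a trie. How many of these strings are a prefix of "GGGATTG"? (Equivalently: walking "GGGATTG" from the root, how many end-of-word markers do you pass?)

Walk "GGGATTG" from the root; an end-of-word marker is hit whenever a stored word is a prefix of "GGGATTG".
Prefixes of the query that are stored words: "GGGATT", "GGGATTG"
Count: 2

2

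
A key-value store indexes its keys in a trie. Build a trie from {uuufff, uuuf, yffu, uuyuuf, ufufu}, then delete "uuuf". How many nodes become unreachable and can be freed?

0

A node on "uuuf"'s path can go only if nothing else ends at it or branches off below it.
Every node on "uuuf" is still needed (e.g. by "uuufff"), so nothing is freed.
Nodes removed: 0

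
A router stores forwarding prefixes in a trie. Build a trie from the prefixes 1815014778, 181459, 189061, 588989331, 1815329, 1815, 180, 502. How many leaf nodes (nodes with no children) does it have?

Leaves are exactly the stored words that no other stored word extends.
Those words: "180", "181459", "1815014778", "1815329", "189061", "502", "588989331"
Leaf count: 7

7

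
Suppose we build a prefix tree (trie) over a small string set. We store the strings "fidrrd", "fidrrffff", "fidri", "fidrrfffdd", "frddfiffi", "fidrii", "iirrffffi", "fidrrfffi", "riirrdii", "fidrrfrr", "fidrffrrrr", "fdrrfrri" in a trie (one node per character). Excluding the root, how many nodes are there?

55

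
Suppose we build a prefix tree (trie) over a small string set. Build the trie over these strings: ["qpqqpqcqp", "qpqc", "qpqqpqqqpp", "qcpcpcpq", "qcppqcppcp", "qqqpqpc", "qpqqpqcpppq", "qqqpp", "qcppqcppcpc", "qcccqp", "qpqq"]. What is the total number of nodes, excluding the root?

44

Count nodes per top-level branch (shared prefixes stored once):
  'q'-branch (qcccqp, qcpcpcpq, qcppqcppcp, qcppqcppcpc, qpqc, qpqq, qpqqpqcpppq, qpqqpqcqp, qpqqpqqqpp, qqqpp, qqqpqpc): 44 nodes
Sum: 44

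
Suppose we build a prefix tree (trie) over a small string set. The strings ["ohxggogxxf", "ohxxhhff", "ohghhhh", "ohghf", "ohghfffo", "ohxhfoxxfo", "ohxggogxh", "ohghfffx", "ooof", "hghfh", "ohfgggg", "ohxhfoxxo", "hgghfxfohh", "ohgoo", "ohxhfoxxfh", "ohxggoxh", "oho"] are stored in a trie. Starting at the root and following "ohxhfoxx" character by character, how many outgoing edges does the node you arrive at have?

2

Walk "ohxhfoxx" from the root, arriving at one node.
Distinct next characters after "ohxhfoxx": f, o.
That node has 2 child edges.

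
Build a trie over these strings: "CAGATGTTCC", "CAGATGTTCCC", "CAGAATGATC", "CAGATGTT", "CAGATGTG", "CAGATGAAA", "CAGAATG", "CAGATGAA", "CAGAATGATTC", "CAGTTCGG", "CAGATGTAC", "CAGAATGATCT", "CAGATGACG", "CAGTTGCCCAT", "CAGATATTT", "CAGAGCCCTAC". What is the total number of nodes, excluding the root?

50

For each word, the new-node count is its length minus the longest prefix already in the trie:
  "CAGATGTTCC" → 10 new (C, A, G, A, T, G, T, T, C, C)
  "CAGATGTTCCC" → prefix "CAGATGTTCC" already present; 1 new (C)
  "CAGAATGATC" → prefix "CAGA" already present; 6 new (A, T, G, A, T, C)
  "CAGATGTT" → prefix "CAGATGTT" already present; 0 new (none)
  "CAGATGTG" → prefix "CAGATGT" already present; 1 new (G)
  "CAGATGAAA" → prefix "CAGATG" already present; 3 new (A, A, A)
  "CAGAATG" → prefix "CAGAATG" already present; 0 new (none)
  "CAGATGAA" → prefix "CAGATGAA" already present; 0 new (none)
  "CAGAATGATTC" → prefix "CAGAATGAT" already present; 2 new (T, C)
  "CAGTTCGG" → prefix "CAG" already present; 5 new (T, T, C, G, G)
  "CAGATGTAC" → prefix "CAGATGT" already present; 2 new (A, C)
  "CAGAATGATCT" → prefix "CAGAATGATC" already present; 1 new (T)
  "CAGATGACG" → prefix "CAGATGA" already present; 2 new (C, G)
  "CAGTTGCCCAT" → prefix "CAGTT" already present; 6 new (G, C, C, C, A, T)
  "CAGATATTT" → prefix "CAGAT" already present; 4 new (A, T, T, T)
  "CAGAGCCCTAC" → prefix "CAGA" already present; 7 new (G, C, C, C, T, A, C)
Total nodes = 10 + 1 + 6 + 0 + 1 + 3 + 0 + 0 + 2 + 5 + 2 + 1 + 2 + 6 + 4 + 7 = 50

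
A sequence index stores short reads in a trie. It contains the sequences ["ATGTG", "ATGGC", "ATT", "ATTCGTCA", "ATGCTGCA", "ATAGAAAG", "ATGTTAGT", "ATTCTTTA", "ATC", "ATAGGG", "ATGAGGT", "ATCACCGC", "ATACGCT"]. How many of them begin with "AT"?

13

Traverse to the node for "AT", then collect every word in that subtree.
Matches: "ATACGCT", "ATAGAAAG", "ATAGGG", "ATC", "ATCACCGC", "ATGAGGT", "ATGCTGCA", "ATGGC", "ATGTG", "ATGTTAGT", "ATT", "ATTCGTCA", "ATTCTTTA"
Count: 13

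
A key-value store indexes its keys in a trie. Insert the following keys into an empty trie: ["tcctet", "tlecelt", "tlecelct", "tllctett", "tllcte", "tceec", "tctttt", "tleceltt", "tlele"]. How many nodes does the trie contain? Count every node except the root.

Insert word by word; a character creates a node only if that edge doesn't already exist:
  "tcctet" → 6 new (t, c, c, t, e, t)
  "tlecelt" → prefix "t" already present; 6 new (l, e, c, e, l, t)
  "tlecelct" → prefix "tlecel" already present; 2 new (c, t)
  "tllctett" → prefix "tl" already present; 6 new (l, c, t, e, t, t)
  "tllcte" → prefix "tllcte" already present; 0 new (none)
  "tceec" → prefix "tc" already present; 3 new (e, e, c)
  "tctttt" → prefix "tc" already present; 4 new (t, t, t, t)
  "tleceltt" → prefix "tlecelt" already present; 1 new (t)
  "tlele" → prefix "tle" already present; 2 new (l, e)
Total nodes = 6 + 6 + 2 + 6 + 0 + 3 + 4 + 1 + 2 = 30

30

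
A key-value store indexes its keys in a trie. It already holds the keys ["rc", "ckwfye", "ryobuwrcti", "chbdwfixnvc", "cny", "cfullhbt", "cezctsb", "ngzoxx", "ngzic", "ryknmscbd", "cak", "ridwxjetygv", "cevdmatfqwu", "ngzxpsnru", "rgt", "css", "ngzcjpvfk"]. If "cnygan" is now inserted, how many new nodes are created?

3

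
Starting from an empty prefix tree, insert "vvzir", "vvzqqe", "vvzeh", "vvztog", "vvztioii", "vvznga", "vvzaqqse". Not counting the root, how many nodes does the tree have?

Insert word by word; a character creates a node only if that edge doesn't already exist:
  "vvzir" → 5 new (v, v, z, i, r)
  "vvzqqe" → prefix "vvz" already present; 3 new (q, q, e)
  "vvzeh" → prefix "vvz" already present; 2 new (e, h)
  "vvztog" → prefix "vvz" already present; 3 new (t, o, g)
  "vvztioii" → prefix "vvzt" already present; 4 new (i, o, i, i)
  "vvznga" → prefix "vvz" already present; 3 new (n, g, a)
  "vvzaqqse" → prefix "vvz" already present; 5 new (a, q, q, s, e)
Total nodes = 5 + 3 + 2 + 3 + 4 + 3 + 5 = 25

25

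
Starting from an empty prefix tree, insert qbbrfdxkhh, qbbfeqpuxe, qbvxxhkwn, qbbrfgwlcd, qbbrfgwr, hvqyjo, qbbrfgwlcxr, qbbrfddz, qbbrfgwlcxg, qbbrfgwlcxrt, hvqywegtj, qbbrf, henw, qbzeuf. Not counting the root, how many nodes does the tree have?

Insert word by word; a character creates a node only if that edge doesn't already exist:
  "qbbrfdxkhh" → 10 new (q, b, b, r, f, d, x, k, h, h)
  "qbbfeqpuxe" → prefix "qbb" already present; 7 new (f, e, q, p, u, x, e)
  "qbvxxhkwn" → prefix "qb" already present; 7 new (v, x, x, h, k, w, n)
  "qbbrfgwlcd" → prefix "qbbrf" already present; 5 new (g, w, l, c, d)
  "qbbrfgwr" → prefix "qbbrfgw" already present; 1 new (r)
  "hvqyjo" → 6 new (h, v, q, y, j, o)
  "qbbrfgwlcxr" → prefix "qbbrfgwlc" already present; 2 new (x, r)
  "qbbrfddz" → prefix "qbbrfd" already present; 2 new (d, z)
  "qbbrfgwlcxg" → prefix "qbbrfgwlcx" already present; 1 new (g)
  "qbbrfgwlcxrt" → prefix "qbbrfgwlcxr" already present; 1 new (t)
  "hvqywegtj" → prefix "hvqy" already present; 5 new (w, e, g, t, j)
  "qbbrf" → prefix "qbbrf" already present; 0 new (none)
  "henw" → prefix "h" already present; 3 new (e, n, w)
  "qbzeuf" → prefix "qb" already present; 4 new (z, e, u, f)
Total nodes = 10 + 7 + 7 + 5 + 1 + 6 + 2 + 2 + 1 + 1 + 5 + 0 + 3 + 4 = 54

54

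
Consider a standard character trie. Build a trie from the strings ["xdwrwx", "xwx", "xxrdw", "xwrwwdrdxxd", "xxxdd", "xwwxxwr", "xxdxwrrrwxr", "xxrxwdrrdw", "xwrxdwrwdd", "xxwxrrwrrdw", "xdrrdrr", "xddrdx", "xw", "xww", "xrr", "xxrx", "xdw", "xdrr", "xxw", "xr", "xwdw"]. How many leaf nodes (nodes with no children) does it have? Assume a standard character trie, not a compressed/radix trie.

Leaves are exactly the stored words that no other stored word extends.
Those words: "xddrdx", "xdrrdrr", "xdwrwx", "xrr", "xwdw", "xwrwwdrdxxd", "xwrxdwrwdd", "xwwxxwr", "xwx", "xxdxwrrrwxr", "xxrdw", "xxrxwdrrdw", "xxwxrrwrrdw", "xxxdd"
Leaf count: 14

14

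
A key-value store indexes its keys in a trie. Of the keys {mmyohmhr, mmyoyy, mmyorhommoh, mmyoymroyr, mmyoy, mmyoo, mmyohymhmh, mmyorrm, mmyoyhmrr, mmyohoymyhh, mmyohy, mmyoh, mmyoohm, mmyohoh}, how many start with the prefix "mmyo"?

14

Filter for entries beginning with "mmyo":
Matches: "mmyoh", "mmyohmhr", "mmyohoh", "mmyohoymyhh", "mmyohy", "mmyohymhmh", "mmyoo", "mmyoohm", "mmyorhommoh", "mmyorrm", "mmyoy", "mmyoyhmrr", "mmyoymroyr", "mmyoyy"
Count: 14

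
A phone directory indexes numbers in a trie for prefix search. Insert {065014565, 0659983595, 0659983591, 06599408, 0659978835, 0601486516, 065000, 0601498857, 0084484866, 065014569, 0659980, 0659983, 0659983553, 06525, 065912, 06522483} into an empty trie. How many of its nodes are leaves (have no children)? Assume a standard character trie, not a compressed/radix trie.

Leaves are exactly the stored words that no other stored word extends.
Those words: "0084484866", "0601486516", "0601498857", "065000", "065014565", "065014569", "06522483", "06525", "065912", "06599408", "0659978835", "0659980", "0659983553", "0659983591", "0659983595"
Leaf count: 15

15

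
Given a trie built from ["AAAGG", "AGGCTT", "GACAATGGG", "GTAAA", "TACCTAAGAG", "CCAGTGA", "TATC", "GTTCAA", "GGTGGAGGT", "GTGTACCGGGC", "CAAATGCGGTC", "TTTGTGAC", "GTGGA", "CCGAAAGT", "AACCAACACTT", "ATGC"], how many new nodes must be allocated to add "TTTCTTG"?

The longest prefix of "TTTCTTG" already in the trie is "TTT" (length 3).
New nodes needed: |"TTTCTTG"| − 3 = 7 − 3 = 4.

4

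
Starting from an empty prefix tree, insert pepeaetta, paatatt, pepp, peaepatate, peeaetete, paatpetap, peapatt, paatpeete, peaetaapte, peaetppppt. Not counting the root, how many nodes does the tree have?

54

Trace insertions, counting only characters that open a new branch:
  "pepeaetta" → 9 new (p, e, p, e, a, e, t, t, a)
  "paatatt" → prefix "p" already present; 6 new (a, a, t, a, t, t)
  "pepp" → prefix "pep" already present; 1 new (p)
  "peaepatate" → prefix "pe" already present; 8 new (a, e, p, a, t, a, t, e)
  "peeaetete" → prefix "pe" already present; 7 new (e, a, e, t, e, t, e)
  "paatpetap" → prefix "paat" already present; 5 new (p, e, t, a, p)
  "peapatt" → prefix "pea" already present; 4 new (p, a, t, t)
  "paatpeete" → prefix "paatpe" already present; 3 new (e, t, e)
  "peaetaapte" → prefix "peae" already present; 6 new (t, a, a, p, t, e)
  "peaetppppt" → prefix "peaet" already present; 5 new (p, p, p, p, t)
Total nodes = 9 + 6 + 1 + 8 + 7 + 5 + 4 + 3 + 6 + 5 = 54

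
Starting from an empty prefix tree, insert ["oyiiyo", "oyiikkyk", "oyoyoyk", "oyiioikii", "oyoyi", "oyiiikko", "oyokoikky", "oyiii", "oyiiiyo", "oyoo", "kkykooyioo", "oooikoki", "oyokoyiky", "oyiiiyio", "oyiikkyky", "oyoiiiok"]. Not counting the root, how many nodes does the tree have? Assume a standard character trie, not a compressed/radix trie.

Count nodes per top-level branch (shared prefixes stored once):
  'k'-branch (kkykooyioo): 10 nodes
  'o'-branch (oooikoki, oyiii, oyiiikko, oyiiiyio, oyiiiyo, oyiikkyk, oyiikkyky, oyiioikii, oyiiyo, oyoiiiok, oyokoikky, oyokoyiky, oyoo, oyoyi, oyoyoyk): 53 nodes
Sum: 63

63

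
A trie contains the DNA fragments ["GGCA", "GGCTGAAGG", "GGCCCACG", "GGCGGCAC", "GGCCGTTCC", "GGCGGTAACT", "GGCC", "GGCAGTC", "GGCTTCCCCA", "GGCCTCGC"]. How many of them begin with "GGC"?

Traverse to the node for "GGC", then collect every word in that subtree.
Words under "GGC": GGCA, GGCAGTC, GGCC, GGCCCACG, GGCCGTTCC, GGCCTCGC, GGCGGCAC, GGCGGTAACT, GGCTGAAGG, GGCTTCCCCA
Count: 10

10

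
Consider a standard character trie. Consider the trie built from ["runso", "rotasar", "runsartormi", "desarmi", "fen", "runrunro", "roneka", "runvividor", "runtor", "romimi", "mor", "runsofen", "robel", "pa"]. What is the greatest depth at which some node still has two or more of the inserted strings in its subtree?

Look for the deepest trie node that still has at least two words in its subtree.
e.g. "runso" and "runsofen" share the prefix "runso" of length 5; no pair shares a longer one.
Longest shared-prefix length: 5

5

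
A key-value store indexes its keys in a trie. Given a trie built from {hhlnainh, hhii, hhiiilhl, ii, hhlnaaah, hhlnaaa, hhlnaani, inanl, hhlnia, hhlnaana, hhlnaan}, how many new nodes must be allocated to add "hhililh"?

4

"hhi" is already a path in the trie; the remaining "lilh" must be added.
So 7 − 3 = 4 new nodes.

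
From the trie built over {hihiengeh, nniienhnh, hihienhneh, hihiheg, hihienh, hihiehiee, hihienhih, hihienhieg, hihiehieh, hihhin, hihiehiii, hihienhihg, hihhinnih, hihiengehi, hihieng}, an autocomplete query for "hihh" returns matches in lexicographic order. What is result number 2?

hihhinnih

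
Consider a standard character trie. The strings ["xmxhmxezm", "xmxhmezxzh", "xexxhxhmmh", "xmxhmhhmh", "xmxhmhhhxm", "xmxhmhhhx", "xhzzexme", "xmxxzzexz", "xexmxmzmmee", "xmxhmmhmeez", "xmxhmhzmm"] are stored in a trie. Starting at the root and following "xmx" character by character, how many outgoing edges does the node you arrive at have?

2

Walk "xmx" from the root, arriving at one node.
Distinct next characters after "xmx": h, x.
That node has 2 child edges.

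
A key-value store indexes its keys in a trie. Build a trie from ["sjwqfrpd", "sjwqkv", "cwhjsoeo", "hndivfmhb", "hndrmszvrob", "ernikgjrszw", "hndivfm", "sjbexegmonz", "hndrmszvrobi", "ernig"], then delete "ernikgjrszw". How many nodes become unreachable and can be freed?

Walk "ernikgjrszw" from the leaf back toward the root, removing each node that no remaining word uses.
The suffix "kgjrszw" (7 nodes) is used only by "ernikgjrszw"; the node for "erni" still has the child "g", so pruning stops there.
Nodes removed: 7

7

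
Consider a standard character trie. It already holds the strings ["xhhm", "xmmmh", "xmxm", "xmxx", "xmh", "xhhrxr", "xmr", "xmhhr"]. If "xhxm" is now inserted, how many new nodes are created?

The longest prefix of "xhxm" already in the trie is "xh" (length 2).
New nodes needed: |"xhxm"| − 2 = 4 − 2 = 2.

2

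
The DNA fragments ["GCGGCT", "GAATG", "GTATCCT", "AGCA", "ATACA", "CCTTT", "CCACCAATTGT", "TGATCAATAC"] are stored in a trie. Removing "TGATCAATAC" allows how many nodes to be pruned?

After clearing the end-marker at "TGATCAATAC", prune upward until reaching a node still needed by another word.
No other word shares any prefix with "TGATCAATAC", so all 10 of its nodes go.
Nodes removed: 10

10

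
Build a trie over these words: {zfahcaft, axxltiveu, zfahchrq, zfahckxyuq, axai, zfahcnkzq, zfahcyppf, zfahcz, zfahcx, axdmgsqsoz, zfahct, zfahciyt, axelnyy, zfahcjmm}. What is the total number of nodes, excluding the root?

Count nodes per top-level branch (shared prefixes stored once):
  'a'-branch (axai, axdmgsqsoz, axelnyy, axxltiveu): 24 nodes
  'z'-branch (zfahcaft, zfahchrq, zfahciyt, zfahcjmm, zfahckxyuq, zfahcnkzq, zfahct, zfahcx, zfahcyppf, zfahcz): 33 nodes
Sum: 57

57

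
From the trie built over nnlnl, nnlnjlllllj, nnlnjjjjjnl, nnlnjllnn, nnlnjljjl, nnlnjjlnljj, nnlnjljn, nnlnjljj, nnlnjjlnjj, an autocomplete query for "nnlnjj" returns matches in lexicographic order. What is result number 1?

Filter for "nnlnjj…" and sort: "nnlnjjjjjnl", "nnlnjjlnjj", "nnlnjjlnljj"
Position 1: nnlnjjjjjnl

nnlnjjjjjnl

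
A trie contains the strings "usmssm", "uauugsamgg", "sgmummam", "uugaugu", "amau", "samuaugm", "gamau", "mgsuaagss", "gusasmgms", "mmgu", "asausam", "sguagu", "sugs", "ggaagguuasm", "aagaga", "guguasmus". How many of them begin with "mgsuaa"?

1

Traverse to the node for "mgsuaa", then collect every word in that subtree.
Matches: "mgsuaagss"
Count: 1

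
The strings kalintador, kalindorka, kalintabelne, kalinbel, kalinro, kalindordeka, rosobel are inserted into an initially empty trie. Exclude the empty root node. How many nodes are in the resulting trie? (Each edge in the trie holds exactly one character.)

Trie structure (* marks end of a word):
(root)
├─ k
│  └─ a
│     └─ l
│        └─ i
│           └─ n
│              ├─ b
│              │  └─ e
│              │     └─ l *
│              ├─ d
│              │  └─ o
│              │     └─ r
│              │        ├─ d
│              │        │  └─ e
│              │        │     └─ k
│              │        │        └─ a *
│              │        └─ k
│              │           └─ a *
│              ├─ r
│              │  └─ o *
│              └─ t
│                 └─ a
│                    ├─ b
│                    │  └─ e
│                    │     └─ l
│                    │        └─ n
│                    │           └─ e *
│                    └─ d
│                       └─ o
│                          └─ r *
└─ r
   └─ o
      └─ s
         └─ o
            └─ b
               └─ e
                  └─ l *
Counting every labelled node above: 36.

36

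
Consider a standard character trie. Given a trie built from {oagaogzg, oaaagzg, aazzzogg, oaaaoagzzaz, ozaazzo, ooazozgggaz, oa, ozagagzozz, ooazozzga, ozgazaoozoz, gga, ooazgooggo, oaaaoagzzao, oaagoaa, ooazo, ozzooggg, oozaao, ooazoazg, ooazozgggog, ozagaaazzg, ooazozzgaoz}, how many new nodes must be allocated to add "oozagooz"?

4

Walking "oozagooz" from the root, the first 4 characters ("ooza") follow existing edges; "g" is the first miss.
So 8 − 4 = 4 new nodes.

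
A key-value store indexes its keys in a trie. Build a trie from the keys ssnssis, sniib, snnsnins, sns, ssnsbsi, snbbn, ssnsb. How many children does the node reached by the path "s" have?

2

Follow the path "s" to its node, then look at its outgoing edges.
Distinct next characters after "s": n, s.
That node has 2 child edges.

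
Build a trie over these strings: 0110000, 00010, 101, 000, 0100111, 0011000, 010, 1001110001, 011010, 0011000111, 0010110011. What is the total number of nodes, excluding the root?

Trace insertions, counting only characters that open a new branch:
  "0110000" → 7 new (0, 1, 1, 0, 0, 0, 0)
  "00010" → prefix "0" already present; 4 new (0, 0, 1, 0)
  "101" → 3 new (1, 0, 1)
  "000" → prefix "000" already present; 0 new (none)
  "0100111" → prefix "01" already present; 5 new (0, 0, 1, 1, 1)
  "0011000" → prefix "00" already present; 5 new (1, 1, 0, 0, 0)
  "010" → prefix "010" already present; 0 new (none)
  "1001110001" → prefix "10" already present; 8 new (0, 1, 1, 1, 0, 0, 0, 1)
  "011010" → prefix "0110" already present; 2 new (1, 0)
  "0011000111" → prefix "0011000" already present; 3 new (1, 1, 1)
  "0010110011" → prefix "001" already present; 7 new (0, 1, 1, 0, 0, 1, 1)
Total nodes = 7 + 4 + 3 + 0 + 5 + 5 + 0 + 8 + 2 + 3 + 7 = 44

44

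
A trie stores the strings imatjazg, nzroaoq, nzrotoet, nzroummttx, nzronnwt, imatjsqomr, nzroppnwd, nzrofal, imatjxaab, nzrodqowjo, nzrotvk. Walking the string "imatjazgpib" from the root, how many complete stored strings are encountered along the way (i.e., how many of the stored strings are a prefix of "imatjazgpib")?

1

Walk "imatjazgpib" from the root; an end-of-word marker is hit whenever a stored word is a prefix of "imatjazgpib".
Prefixes of the query that are stored words: "imatjazg"
Count: 1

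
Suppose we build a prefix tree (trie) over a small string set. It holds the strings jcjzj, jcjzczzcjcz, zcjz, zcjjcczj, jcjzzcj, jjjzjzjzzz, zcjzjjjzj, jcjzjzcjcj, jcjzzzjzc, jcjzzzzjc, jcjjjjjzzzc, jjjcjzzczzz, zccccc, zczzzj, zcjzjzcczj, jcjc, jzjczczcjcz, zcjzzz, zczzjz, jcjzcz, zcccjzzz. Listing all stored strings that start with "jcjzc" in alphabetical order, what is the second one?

DFS of the "jcjzc" subtree visits, in order: "jcjzcz", "jcjzczzcjcz"
The 2nd is jcjzczzcjcz.

jcjzczzcjcz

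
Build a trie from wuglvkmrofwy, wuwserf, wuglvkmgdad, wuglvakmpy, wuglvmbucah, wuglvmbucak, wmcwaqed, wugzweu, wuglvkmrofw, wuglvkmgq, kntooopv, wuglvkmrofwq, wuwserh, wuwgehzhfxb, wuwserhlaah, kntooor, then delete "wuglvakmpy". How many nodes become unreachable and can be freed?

5

After clearing the end-marker at "wuglvakmpy", prune upward until reaching a node still needed by another word.
The suffix "akmpy" (5 nodes) is used only by "wuglvakmpy"; the node for "wuglv" still has the child "k", so pruning stops there.
Nodes removed: 5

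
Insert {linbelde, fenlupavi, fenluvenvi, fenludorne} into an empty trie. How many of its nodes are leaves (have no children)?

Leaves are exactly the stored words that no other stored word extends.
Those words: "fenludorne", "fenlupavi", "fenluvenvi", "linbelde"
Leaf count: 4

4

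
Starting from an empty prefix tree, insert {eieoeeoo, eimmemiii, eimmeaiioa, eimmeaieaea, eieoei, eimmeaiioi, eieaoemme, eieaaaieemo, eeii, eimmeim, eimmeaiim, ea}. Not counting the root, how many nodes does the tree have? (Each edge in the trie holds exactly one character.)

46

Count nodes per top-level branch (shared prefixes stored once):
  'e'-branch (ea, eeii, eieaaaieemo, eieaoemme, eieoeeoo, eieoei, eimmeaieaea, eimmeaiim, eimmeaiioa, eimmeaiioi, eimmeim, eimmemiii): 46 nodes
Sum: 46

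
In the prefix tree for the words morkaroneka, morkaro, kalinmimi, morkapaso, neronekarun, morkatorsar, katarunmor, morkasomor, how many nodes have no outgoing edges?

A leaf is a node with no children — equivalently, the end of a word that is not a proper prefix of any other stored word.
Those words: "kalinmimi", "katarunmor", "morkapaso", "morkaroneka", "morkasomor", "morkatorsar", "neronekarun"
Leaf count: 7

7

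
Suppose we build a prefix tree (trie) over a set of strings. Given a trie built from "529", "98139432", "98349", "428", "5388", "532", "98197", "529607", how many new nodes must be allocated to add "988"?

"98" is already a path in the trie; the remaining "8" must be added.
Each of the 1 remaining characters creates one node.

1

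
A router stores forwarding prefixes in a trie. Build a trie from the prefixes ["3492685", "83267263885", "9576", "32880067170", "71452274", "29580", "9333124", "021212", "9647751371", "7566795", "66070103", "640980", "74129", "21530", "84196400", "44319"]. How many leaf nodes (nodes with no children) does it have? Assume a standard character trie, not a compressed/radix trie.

A leaf is a node with no children — equivalently, the end of a word that is not a proper prefix of any other stored word.
Those words: "021212", "21530", "29580", "32880067170", "3492685", "44319", "640980", "66070103", "71452274", "74129", "7566795", "83267263885", "84196400", "9333124", "9576", "9647751371"
Leaf count: 16

16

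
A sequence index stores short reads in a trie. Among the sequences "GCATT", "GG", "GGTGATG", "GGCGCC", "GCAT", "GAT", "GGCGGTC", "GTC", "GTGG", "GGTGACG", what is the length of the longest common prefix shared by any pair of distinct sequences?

Equivalently: take the maximum, over all pairs, of their longest common prefix length.
e.g. "GGTGACG" and "GGTGATG" share the prefix "GGTGA" of length 5; no pair shares a longer one.
Longest shared-prefix length: 5

5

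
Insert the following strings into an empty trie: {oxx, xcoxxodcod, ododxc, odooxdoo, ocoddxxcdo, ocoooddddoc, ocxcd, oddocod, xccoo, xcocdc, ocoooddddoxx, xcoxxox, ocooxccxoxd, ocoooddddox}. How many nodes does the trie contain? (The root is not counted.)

For each word, the new-node count is its length minus the longest prefix already in the trie:
  "oxx" → 3 new (o, x, x)
  "xcoxxodcod" → 10 new (x, c, o, x, x, o, d, c, o, d)
  "ododxc" → prefix "o" already present; 5 new (d, o, d, x, c)
  "odooxdoo" → prefix "odo" already present; 5 new (o, x, d, o, o)
  "ocoddxxcdo" → prefix "o" already present; 9 new (c, o, d, d, x, x, c, d, o)
  "ocoooddddoc" → prefix "oco" already present; 8 new (o, o, d, d, d, d, o, c)
  "ocxcd" → prefix "oc" already present; 3 new (x, c, d)
  "oddocod" → prefix "od" already present; 5 new (d, o, c, o, d)
  "xccoo" → prefix "xc" already present; 3 new (c, o, o)
  "xcocdc" → prefix "xco" already present; 3 new (c, d, c)
  "ocoooddddoxx" → prefix "ocoooddddo" already present; 2 new (x, x)
  "xcoxxox" → prefix "xcoxxo" already present; 1 new (x)
  "ocooxccxoxd" → prefix "ocoo" already present; 7 new (x, c, c, x, o, x, d)
  "ocoooddddox" → prefix "ocoooddddox" already present; 0 new (none)
Total nodes = 3 + 10 + 5 + 5 + 9 + 8 + 3 + 5 + 3 + 3 + 2 + 1 + 7 + 0 = 64

64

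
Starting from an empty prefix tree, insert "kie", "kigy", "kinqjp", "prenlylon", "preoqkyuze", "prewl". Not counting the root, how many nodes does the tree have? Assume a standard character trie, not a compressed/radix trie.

27

Count nodes per top-level branch (shared prefixes stored once):
  'k'-branch (kie, kigy, kinqjp): 9 nodes
  'p'-branch (prenlylon, preoqkyuze, prewl): 18 nodes
Sum: 27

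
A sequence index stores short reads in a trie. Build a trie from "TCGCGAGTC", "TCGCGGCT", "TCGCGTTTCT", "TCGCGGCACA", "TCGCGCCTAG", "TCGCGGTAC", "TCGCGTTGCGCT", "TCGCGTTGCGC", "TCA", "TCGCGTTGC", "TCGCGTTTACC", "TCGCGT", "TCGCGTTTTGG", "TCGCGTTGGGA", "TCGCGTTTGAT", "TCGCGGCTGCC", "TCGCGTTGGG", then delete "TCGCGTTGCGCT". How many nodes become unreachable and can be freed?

After clearing the end-marker at "TCGCGTTGCGCT", prune upward until reaching a node still needed by another word.
The suffix "T" (1 node) is used only by "TCGCGTTGCGCT"; "TCGCGTTGCGC" is itself a stored word, so pruning stops there.
Nodes removed: 1

1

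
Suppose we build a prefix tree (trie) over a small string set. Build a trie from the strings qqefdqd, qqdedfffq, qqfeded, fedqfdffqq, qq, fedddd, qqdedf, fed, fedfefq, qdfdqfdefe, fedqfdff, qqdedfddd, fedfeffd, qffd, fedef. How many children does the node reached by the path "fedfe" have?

The children of the "fedfe" node are the distinct next characters among strings starting with "fedfe".
Distinct next characters after "fedfe": f.
That node has 1 child edge.

1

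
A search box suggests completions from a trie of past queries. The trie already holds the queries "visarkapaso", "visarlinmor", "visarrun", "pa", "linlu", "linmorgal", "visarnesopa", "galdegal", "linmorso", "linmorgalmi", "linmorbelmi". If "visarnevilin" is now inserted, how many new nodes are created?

5

The longest prefix of "visarnevilin" already in the trie is "visarne" (length 7).
Each of the 5 remaining characters creates one node.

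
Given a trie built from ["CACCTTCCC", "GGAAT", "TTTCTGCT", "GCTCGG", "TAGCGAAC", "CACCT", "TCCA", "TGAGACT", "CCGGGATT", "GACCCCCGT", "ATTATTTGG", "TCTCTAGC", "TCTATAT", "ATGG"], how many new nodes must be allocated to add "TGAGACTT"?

1

Walking "TGAGACTT" from the root, the first 7 characters ("TGAGACT") follow existing edges; "T" is the first miss.
So 8 − 7 = 1 new nodes.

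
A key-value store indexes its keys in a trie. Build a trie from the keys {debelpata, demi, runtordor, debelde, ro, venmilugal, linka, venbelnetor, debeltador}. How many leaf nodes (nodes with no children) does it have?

A leaf is a node with no children — equivalently, the end of a word that is not a proper prefix of any other stored word.
Those words: "debelde", "debelpata", "debeltador", "demi", "linka", "ro", "runtordor", "venbelnetor", "venmilugal"
Leaf count: 9

9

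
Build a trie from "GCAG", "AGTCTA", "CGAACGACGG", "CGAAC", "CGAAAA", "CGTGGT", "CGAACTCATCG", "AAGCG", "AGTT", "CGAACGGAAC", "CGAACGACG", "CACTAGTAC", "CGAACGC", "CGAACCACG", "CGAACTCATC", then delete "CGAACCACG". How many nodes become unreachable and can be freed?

A node on "CGAACCACG"'s path can go only if nothing else ends at it or branches off below it.
The suffix "CACG" (4 nodes) is used only by "CGAACCACG"; the node for "CGAAC" still has the child "G", so pruning stops there.
Nodes removed: 4

4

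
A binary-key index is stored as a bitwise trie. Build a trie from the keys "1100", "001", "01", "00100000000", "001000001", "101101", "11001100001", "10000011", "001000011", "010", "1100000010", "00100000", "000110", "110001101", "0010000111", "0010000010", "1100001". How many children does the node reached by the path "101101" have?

The children of the "101101" node are the distinct next characters among strings starting with "101101".
No stored string extends past "101101".
That node has 0 child edges.

0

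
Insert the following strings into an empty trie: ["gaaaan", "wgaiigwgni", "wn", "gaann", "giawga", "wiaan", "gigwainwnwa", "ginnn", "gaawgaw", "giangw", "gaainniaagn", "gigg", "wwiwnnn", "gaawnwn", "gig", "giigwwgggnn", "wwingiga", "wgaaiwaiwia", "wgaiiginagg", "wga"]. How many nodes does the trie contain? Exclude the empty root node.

For each word, the new-node count is its length minus the longest prefix already in the trie:
  "gaaaan" → 6 new (g, a, a, a, a, n)
  "wgaiigwgni" → 10 new (w, g, a, i, i, g, w, g, n, i)
  "wn" → prefix "w" already present; 1 new (n)
  "gaann" → prefix "gaa" already present; 2 new (n, n)
  "giawga" → prefix "g" already present; 5 new (i, a, w, g, a)
  "wiaan" → prefix "w" already present; 4 new (i, a, a, n)
  "gigwainwnwa" → prefix "gi" already present; 9 new (g, w, a, i, n, w, n, w, a)
  "ginnn" → prefix "gi" already present; 3 new (n, n, n)
  "gaawgaw" → prefix "gaa" already present; 4 new (w, g, a, w)
  "giangw" → prefix "gia" already present; 3 new (n, g, w)
  "gaainniaagn" → prefix "gaa" already present; 8 new (i, n, n, i, a, a, g, n)
  "gigg" → prefix "gig" already present; 1 new (g)
  "wwiwnnn" → prefix "w" already present; 6 new (w, i, w, n, n, n)
  "gaawnwn" → prefix "gaaw" already present; 3 new (n, w, n)
  "gig" → prefix "gig" already present; 0 new (none)
  "giigwwgggnn" → prefix "gi" already present; 9 new (i, g, w, w, g, g, g, n, n)
  "wwingiga" → prefix "wwi" already present; 5 new (n, g, i, g, a)
  "wgaaiwaiwia" → prefix "wga" already present; 8 new (a, i, w, a, i, w, i, a)
  "wgaiiginagg" → prefix "wgaiig" already present; 5 new (i, n, a, g, g)
  "wga" → prefix "wga" already present; 0 new (none)
Total nodes = 6 + 10 + 1 + 2 + 5 + 4 + 9 + 3 + 4 + 3 + 8 + 1 + 6 + 3 + 0 + 9 + 5 + 8 + 5 + 0 = 92

92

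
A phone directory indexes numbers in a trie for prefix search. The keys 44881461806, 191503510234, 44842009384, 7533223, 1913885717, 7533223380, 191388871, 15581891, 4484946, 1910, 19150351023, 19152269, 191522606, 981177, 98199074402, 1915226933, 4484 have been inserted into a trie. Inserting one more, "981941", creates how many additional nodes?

Walking "981941" from the root, the first 4 characters ("9819") follow existing edges; "4" is the first miss.
New nodes needed: |"981941"| − 4 = 6 − 4 = 2.

2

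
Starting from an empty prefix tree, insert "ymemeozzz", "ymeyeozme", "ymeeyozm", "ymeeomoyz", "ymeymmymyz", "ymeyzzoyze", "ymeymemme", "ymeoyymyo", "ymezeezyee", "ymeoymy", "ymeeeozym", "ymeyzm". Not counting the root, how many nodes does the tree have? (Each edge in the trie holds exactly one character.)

62

Trace insertions, counting only characters that open a new branch:
  "ymemeozzz" → 9 new (y, m, e, m, e, o, z, z, z)
  "ymeyeozme" → prefix "yme" already present; 6 new (y, e, o, z, m, e)
  "ymeeyozm" → prefix "yme" already present; 5 new (e, y, o, z, m)
  "ymeeomoyz" → prefix "ymee" already present; 5 new (o, m, o, y, z)
  "ymeymmymyz" → prefix "ymey" already present; 6 new (m, m, y, m, y, z)
  "ymeyzzoyze" → prefix "ymey" already present; 6 new (z, z, o, y, z, e)
  "ymeymemme" → prefix "ymeym" already present; 4 new (e, m, m, e)
  "ymeoyymyo" → prefix "yme" already present; 6 new (o, y, y, m, y, o)
  "ymezeezyee" → prefix "yme" already present; 7 new (z, e, e, z, y, e, e)
  "ymeoymy" → prefix "ymeoy" already present; 2 new (m, y)
  "ymeeeozym" → prefix "ymee" already present; 5 new (e, o, z, y, m)
  "ymeyzm" → prefix "ymeyz" already present; 1 new (m)
Total nodes = 9 + 6 + 5 + 5 + 6 + 6 + 4 + 6 + 7 + 2 + 5 + 1 = 62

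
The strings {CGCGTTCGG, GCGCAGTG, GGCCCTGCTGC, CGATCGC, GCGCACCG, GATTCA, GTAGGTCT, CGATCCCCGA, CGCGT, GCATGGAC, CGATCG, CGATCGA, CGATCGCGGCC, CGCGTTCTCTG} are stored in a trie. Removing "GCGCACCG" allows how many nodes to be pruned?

Walk "GCGCACCG" from the leaf back toward the root, removing each node that no remaining word uses.
The suffix "CCG" (3 nodes) is used only by "GCGCACCG"; the node for "GCGCA" still has the child "G", so pruning stops there.
Nodes removed: 3

3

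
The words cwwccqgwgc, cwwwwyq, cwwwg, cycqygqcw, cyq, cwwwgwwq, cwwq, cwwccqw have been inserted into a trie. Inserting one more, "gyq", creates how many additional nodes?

Nothing in the trie begins with "g"; the whole of "gyq" is new.
3 − 0 = 3 new nodes.

3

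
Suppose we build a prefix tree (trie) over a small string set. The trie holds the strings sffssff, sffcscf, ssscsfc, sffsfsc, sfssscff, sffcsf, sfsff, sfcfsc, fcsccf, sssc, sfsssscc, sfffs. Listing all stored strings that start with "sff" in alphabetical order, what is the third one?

sfffs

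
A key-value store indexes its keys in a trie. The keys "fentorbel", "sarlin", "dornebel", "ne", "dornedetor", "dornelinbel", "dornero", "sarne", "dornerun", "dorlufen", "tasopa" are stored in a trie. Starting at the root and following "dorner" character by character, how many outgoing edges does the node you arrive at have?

Follow the path "dorner" to its node, then look at its outgoing edges.
Distinct next characters after "dorner": o, u.
That node has 2 child edges.

2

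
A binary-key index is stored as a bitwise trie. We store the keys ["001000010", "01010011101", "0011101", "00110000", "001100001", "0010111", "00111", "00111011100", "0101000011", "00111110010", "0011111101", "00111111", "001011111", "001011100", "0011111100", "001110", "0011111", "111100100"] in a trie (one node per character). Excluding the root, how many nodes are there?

For each word, the new-node count is its length minus the longest prefix already in the trie:
  "001000010" → 9 new (0, 0, 1, 0, 0, 0, 0, 1, 0)
  "01010011101" → prefix "0" already present; 10 new (1, 0, 1, 0, 0, 1, 1, 1, 0, 1)
  "0011101" → prefix "001" already present; 4 new (1, 1, 0, 1)
  "00110000" → prefix "0011" already present; 4 new (0, 0, 0, 0)
  "001100001" → prefix "00110000" already present; 1 new (1)
  "0010111" → prefix "0010" already present; 3 new (1, 1, 1)
  "00111" → prefix "00111" already present; 0 new (none)
  "00111011100" → prefix "0011101" already present; 4 new (1, 1, 0, 0)
  "0101000011" → prefix "010100" already present; 4 new (0, 0, 1, 1)
  "00111110010" → prefix "00111" already present; 6 new (1, 1, 0, 0, 1, 0)
  "0011111101" → prefix "0011111" already present; 3 new (1, 0, 1)
  "00111111" → prefix "00111111" already present; 0 new (none)
  "001011111" → prefix "0010111" already present; 2 new (1, 1)
  "001011100" → prefix "0010111" already present; 2 new (0, 0)
  "0011111100" → prefix "001111110" already present; 1 new (0)
  "001110" → prefix "001110" already present; 0 new (none)
  "0011111" → prefix "0011111" already present; 0 new (none)
  "111100100" → 9 new (1, 1, 1, 1, 0, 0, 1, 0, 0)
Total nodes = 9 + 10 + 4 + 4 + 1 + 3 + 0 + 4 + 4 + 6 + 3 + 0 + 2 + 2 + 1 + 0 + 0 + 9 = 62

62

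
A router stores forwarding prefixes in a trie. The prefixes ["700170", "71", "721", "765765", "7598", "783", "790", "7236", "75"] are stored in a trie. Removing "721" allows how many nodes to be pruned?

1

After clearing the end-marker at "721", prune upward until reaching a node still needed by another word.
The suffix "1" (1 node) is used only by "721"; the node for "72" still has the child "3", so pruning stops there.
Nodes removed: 1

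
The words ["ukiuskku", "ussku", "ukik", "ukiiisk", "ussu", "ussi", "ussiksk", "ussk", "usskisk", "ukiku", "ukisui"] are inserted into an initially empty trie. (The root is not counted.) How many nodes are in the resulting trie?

Trie structure (* marks end of a word):
(root)
└─ u
   ├─ k
   │  └─ i
   │     ├─ i
   │     │  └─ i
   │     │     └─ s
   │     │        └─ k *
   │     ├─ k *
   │     │  └─ u *
   │     ├─ s
   │     │  └─ u
   │     │     └─ i *
   │     └─ u
   │        └─ s
   │           └─ k
   │              └─ k
   │                 └─ u *
   └─ s
      └─ s
         ├─ i *
         │  └─ k
         │     └─ s
         │        └─ k *
         ├─ k *
         │  ├─ i
         │  │  └─ s
         │  │     └─ k *
         │  └─ u *
         └─ u *
Counting every labelled node above: 29.

29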